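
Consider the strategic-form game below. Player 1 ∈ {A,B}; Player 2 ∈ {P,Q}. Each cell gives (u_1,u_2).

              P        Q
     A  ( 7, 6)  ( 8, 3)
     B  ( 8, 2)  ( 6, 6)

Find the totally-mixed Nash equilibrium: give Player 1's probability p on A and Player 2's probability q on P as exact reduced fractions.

P1 indiff ⇒ q·7+(1-q)·8 = q·8+(1-q)·6 ⇒ q(-1) = (1-q)(-2) ⇒ q = 2/3
P2 indiff ⇒ p·6+(1-p)·2 = p·3+(1-p)·6 ⇒ p(3) = (1-p)(4) ⇒ p = 4/7

(p,q) = (4/7, 2/3)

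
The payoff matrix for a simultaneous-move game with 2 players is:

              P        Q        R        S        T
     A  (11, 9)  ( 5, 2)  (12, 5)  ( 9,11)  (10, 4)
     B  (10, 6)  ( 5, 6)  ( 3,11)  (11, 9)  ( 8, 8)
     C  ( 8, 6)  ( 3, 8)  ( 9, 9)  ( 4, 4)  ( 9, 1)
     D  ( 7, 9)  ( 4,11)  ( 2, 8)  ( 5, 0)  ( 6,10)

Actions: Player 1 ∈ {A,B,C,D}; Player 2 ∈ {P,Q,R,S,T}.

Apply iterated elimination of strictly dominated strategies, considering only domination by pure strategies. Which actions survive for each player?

Survivors P1:{A,B} P2:{R,S}

P1 drop C (A beats it: P:11>8 Q:5>3 R:12>9 S:9>4 T:10>9)
P1 drop D (A beats it: P:11>7 Q:5>4 R:12>2 S:9>5 T:10>6)
P2 drop P (S beats it: A:11>9 B:9>6)
P2 drop Q (R beats it: A:5>2 B:11>6)
P2 drop T (R beats it: A:5>4 B:11>8)
P1→{A,B} P2→{R,S}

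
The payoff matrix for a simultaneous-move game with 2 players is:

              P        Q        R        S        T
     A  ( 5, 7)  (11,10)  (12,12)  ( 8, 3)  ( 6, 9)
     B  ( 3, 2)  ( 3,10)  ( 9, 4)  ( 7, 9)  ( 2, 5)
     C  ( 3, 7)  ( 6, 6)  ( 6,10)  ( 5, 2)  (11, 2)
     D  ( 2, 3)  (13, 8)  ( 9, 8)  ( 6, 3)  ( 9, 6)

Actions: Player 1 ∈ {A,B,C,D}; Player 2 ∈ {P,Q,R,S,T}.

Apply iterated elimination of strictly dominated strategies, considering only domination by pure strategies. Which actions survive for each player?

IESDS → P1:{A,D} P2:{Q,R}

P1 drop B (A beats it: P:5>3 Q:11>3 R:12>9 S:8>7 T:6>2)
P2 drop P (R beats it: A:12>7 C:10>7 D:8>3)
P2 drop S (Q beats it: A:10>3 C:6>2 D:8>3)
P2 drop T (Q beats it: A:10>9 C:6>2 D:8>6)
P1 drop C (A beats it: Q:11>6 R:12>6)
P1→{A,D} P2→{Q,R}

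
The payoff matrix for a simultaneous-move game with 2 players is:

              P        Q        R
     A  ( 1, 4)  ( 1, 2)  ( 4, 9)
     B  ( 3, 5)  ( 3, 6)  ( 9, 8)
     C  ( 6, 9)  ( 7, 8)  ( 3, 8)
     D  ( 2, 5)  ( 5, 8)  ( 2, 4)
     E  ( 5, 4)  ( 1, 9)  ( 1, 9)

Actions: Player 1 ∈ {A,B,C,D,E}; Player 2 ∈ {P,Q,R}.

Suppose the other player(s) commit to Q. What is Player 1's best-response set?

u_1(A vs Q) = 1
u_1(B vs Q) = 3
u_1(C vs Q) = 7
u_1(D vs Q) = 5
u_1(E vs Q) = 1
max payoff 7 at {C}

P1 best: {C}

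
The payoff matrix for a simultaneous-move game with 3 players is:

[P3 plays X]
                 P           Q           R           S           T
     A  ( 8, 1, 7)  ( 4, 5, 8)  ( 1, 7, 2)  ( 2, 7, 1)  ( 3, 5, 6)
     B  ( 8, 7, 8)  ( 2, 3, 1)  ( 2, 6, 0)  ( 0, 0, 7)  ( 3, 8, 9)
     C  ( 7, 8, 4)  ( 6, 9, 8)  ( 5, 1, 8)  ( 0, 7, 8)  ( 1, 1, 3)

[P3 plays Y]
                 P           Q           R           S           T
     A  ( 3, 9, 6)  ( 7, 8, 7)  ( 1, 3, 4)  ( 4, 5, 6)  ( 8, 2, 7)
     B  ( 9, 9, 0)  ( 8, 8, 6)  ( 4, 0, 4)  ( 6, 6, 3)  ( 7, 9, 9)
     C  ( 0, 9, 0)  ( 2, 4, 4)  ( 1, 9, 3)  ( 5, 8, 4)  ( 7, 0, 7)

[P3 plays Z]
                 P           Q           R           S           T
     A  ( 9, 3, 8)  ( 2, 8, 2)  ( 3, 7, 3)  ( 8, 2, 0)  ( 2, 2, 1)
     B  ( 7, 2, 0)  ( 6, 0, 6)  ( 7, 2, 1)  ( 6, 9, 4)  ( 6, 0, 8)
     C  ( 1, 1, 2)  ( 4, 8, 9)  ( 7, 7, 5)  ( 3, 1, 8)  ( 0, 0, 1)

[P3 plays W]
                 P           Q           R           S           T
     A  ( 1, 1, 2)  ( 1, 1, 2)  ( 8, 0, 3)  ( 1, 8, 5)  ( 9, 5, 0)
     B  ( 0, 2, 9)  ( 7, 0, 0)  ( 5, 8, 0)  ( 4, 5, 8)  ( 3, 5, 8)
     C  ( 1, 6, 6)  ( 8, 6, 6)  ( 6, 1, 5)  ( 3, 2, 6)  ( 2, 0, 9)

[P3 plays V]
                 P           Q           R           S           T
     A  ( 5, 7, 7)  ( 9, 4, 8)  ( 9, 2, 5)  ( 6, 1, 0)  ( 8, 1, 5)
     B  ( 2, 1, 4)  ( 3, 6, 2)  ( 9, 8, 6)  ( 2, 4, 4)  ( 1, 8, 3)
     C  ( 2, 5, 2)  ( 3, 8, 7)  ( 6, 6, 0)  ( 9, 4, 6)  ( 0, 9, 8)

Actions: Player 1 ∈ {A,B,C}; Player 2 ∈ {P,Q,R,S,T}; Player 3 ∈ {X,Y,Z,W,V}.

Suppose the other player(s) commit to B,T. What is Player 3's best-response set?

u_3(X vs B,T) = 9
u_3(Y vs B,T) = 9
u_3(Z vs B,T) = 8
u_3(W vs B,T) = 8
u_3(V vs B,T) = 3
max payoff 9 at {X,Y}

P3 best: {X,Y}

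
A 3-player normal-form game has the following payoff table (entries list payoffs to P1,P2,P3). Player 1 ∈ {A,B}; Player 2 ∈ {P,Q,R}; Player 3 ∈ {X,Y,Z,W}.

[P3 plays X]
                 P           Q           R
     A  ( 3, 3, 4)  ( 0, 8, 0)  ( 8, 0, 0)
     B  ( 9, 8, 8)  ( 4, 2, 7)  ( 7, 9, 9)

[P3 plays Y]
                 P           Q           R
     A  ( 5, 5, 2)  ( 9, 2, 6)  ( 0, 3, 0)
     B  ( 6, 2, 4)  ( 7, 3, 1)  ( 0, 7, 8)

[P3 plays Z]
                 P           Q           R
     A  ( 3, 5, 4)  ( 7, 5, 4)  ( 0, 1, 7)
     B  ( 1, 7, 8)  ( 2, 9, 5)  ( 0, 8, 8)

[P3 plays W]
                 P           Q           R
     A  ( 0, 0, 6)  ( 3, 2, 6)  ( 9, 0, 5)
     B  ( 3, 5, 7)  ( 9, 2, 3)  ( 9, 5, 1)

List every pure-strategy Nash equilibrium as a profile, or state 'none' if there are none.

Equilibria: none

(A,P,X): not NE [P1→B gives 9>3; P2→Q gives 8>3; P3→W gives 6>4]
(A,P,Y): not NE [P1→B gives 6>5; P3→W gives 6>2]
(A,P,Z): not NE [P3→W gives 6>4]
(A,P,W): not NE [P1→B gives 3>0; P2→Q gives 2>0]
(A,Q,X): not NE [P1→B gives 4>0; P3→W gives 6>0]
(A,Q,Y): not NE [P2→P gives 5>2]
(A,Q,Z): not NE [P3→W gives 6>4]
(A,Q,W): not NE [P1→B gives 9>3]
(A,R,X): not NE [P2→Q gives 8>0; P3→Z gives 7>0]
(A,R,Y): not NE [P2→P gives 5>3; P3→Z gives 7>0]
(A,R,Z): not NE [P2→Q gives 5>1]
(A,R,W): not NE [P2→Q gives 2>0; P3→Z gives 7>5]
(B,P,X): not NE [P2→R gives 9>8]
(B,P,Y): not NE [P2→R gives 7>2; P3→Z gives 8>4]
(B,P,Z): not NE [P1→A gives 3>1; P2→Q gives 9>7]
(B,P,W): not NE [P3→Z gives 8>7]
(B,Q,X): not NE [P2→R gives 9>2]
(B,Q,Y): not NE [P1→A gives 9>7; P2→R gives 7>3; P3→X gives 7>1]
(B,Q,Z): not NE [P1→A gives 7>2; P3→X gives 7>5]
(B,Q,W): not NE [P2→R gives 5>2; P3→X gives 7>3]
(B,R,X): not NE [P1→A gives 8>7]
(B,R,Y): not NE [P3→X gives 9>8]
(B,R,Z): not NE [P2→Q gives 9>8; P3→X gives 9>8]
(B,R,W): not NE [P3→X gives 9>1]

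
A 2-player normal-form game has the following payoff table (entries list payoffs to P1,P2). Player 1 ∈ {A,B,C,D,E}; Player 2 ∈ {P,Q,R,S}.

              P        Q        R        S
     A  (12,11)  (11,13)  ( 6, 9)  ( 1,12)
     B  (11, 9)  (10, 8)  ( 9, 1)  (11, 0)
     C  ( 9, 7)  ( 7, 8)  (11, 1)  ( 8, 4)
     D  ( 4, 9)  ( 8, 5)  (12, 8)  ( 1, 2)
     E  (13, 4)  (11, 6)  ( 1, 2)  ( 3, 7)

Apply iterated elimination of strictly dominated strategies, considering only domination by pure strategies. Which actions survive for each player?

IESDS → P1:{A,B,E} P2:{P,Q,S}

P2 drop R (P beats it: A:11>9 B:9>1 C:7>1 D:9>8 E:4>2)
P1 drop C (B beats it: P:11>9 Q:10>7 S:11>8)
P1 drop D (B beats it: P:11>4 Q:10>8 S:11>1)
P1→{A,B,E} P2→{P,Q,S}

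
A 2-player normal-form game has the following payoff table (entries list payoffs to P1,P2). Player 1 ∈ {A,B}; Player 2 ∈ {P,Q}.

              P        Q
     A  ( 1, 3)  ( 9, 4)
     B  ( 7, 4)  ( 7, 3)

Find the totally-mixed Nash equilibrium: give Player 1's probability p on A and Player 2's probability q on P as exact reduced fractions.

P1 indiff ⇒ q·1+(1-q)·9 = q·7+(1-q)·7 ⇒ q(-6) = (1-q)(-2) ⇒ q = 1/4
P2 indiff ⇒ p·3+(1-p)·4 = p·4+(1-p)·3 ⇒ p(-1) = (1-p)(-1) ⇒ p = 1/2

P1 mixes 1/2 on A; P2 mixes 1/4 on P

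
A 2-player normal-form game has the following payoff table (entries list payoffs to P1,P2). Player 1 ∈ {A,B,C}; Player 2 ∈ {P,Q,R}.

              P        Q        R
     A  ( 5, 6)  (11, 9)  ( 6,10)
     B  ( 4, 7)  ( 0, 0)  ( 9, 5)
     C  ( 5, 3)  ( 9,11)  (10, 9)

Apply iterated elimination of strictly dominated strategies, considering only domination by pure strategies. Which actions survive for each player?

IESDS → P1:{A,C} P2:{Q,R}

P1 drop B (C beats it: P:5>4 Q:9>0 R:10>9)
P2 drop P (Q beats it: A:9>6 C:11>3)
P1→{A,C} P2→{Q,R}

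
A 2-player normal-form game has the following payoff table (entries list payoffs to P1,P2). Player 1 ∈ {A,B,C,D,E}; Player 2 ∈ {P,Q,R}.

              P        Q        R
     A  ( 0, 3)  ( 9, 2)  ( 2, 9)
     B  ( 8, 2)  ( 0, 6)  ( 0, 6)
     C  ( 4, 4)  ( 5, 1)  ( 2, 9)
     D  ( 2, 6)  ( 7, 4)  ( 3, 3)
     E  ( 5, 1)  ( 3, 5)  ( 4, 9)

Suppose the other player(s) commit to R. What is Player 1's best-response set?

u_1(A vs R) = 2
u_1(B vs R) = 0
u_1(C vs R) = 2
u_1(D vs R) = 3
u_1(E vs R) = 4
max payoff 4 at {E}

argmax u_1 = {E}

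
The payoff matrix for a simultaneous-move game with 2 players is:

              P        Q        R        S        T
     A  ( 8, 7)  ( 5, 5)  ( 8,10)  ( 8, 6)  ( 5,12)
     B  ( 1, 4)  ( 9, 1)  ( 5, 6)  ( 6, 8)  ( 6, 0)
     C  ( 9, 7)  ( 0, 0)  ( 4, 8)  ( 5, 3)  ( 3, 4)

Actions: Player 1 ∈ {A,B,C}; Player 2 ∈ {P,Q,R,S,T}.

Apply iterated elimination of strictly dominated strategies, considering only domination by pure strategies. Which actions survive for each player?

IESDS → P1:{A,B} P2:{R,S,T}

P2 drop P (R beats it: A:10>7 B:6>4 C:8>7)
P1 drop C (A beats it: Q:5>0 R:8>4 S:8>5 T:5>3)
P2 drop Q (R beats it: A:10>5 B:6>1)
P1→{A,B} P2→{R,S,T}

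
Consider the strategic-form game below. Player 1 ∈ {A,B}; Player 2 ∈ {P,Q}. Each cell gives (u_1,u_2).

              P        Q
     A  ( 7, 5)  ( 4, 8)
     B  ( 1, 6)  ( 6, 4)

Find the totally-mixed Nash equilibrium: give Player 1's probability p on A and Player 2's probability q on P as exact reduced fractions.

P1 indiff ⇒ q·7+(1-q)·4 = q·1+(1-q)·6 ⇒ q(6) = (1-q)(2) ⇒ q = 1/4
P2 indiff ⇒ p·5+(1-p)·6 = p·8+(1-p)·4 ⇒ p(-3) = (1-p)(-2) ⇒ p = 2/5

(p,q) = (2/5, 1/4)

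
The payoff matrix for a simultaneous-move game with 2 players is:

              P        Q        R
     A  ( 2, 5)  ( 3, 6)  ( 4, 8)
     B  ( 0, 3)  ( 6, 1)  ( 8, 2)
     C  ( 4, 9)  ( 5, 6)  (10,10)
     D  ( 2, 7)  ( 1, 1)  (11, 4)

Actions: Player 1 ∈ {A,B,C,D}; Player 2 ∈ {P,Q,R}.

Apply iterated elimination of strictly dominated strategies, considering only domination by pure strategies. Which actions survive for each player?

P1 drop A (C beats it: P:4>2 Q:5>3 R:10>4)
P2 drop Q (P beats it: B:3>1 C:9>6 D:7>1)
P1 drop B (C beats it: P:4>0 R:10>8)
P1→{C,D} P2→{P,R}

Survivors P1:{C,D} P2:{P,R}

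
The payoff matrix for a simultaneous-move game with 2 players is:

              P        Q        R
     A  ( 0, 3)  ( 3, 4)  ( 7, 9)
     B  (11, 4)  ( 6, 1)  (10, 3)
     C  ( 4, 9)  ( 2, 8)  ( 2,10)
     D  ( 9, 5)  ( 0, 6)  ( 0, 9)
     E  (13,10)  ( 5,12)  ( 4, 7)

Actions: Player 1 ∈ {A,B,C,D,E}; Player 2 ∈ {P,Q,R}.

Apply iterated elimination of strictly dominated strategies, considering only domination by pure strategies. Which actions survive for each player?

IESDS → P1:{B,E} P2:{P,Q}

P1 drop A (B beats it: P:11>0 Q:6>3 R:10>7)
P1 drop C (B beats it: P:11>4 Q:6>2 R:10>2)
P1 drop D (B beats it: P:11>9 Q:6>0 R:10>0)
P2 drop R (P beats it: B:4>3 E:10>7)
P1→{B,E} P2→{P,Q}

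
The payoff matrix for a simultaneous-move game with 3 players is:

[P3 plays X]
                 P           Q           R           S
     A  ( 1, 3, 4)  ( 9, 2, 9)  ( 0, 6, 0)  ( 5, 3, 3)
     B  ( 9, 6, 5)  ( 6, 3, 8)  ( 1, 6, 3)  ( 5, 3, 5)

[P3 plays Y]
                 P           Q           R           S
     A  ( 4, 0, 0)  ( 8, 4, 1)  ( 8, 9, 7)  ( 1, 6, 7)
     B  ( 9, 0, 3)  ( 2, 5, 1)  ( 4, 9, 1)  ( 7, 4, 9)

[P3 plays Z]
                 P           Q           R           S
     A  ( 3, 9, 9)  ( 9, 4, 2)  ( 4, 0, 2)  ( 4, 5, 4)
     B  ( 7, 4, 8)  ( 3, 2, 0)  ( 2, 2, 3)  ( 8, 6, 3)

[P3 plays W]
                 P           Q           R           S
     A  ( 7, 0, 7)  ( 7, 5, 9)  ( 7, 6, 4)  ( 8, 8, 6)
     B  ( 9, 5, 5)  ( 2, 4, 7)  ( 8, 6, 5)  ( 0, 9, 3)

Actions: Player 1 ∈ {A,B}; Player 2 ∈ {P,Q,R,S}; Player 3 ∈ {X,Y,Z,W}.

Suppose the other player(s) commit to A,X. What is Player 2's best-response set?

u_2(P vs A,X) = 3
u_2(Q vs A,X) = 2
u_2(R vs A,X) = 6
u_2(S vs A,X) = 3
max payoff 6 at {R}

argmax u_2 = {R}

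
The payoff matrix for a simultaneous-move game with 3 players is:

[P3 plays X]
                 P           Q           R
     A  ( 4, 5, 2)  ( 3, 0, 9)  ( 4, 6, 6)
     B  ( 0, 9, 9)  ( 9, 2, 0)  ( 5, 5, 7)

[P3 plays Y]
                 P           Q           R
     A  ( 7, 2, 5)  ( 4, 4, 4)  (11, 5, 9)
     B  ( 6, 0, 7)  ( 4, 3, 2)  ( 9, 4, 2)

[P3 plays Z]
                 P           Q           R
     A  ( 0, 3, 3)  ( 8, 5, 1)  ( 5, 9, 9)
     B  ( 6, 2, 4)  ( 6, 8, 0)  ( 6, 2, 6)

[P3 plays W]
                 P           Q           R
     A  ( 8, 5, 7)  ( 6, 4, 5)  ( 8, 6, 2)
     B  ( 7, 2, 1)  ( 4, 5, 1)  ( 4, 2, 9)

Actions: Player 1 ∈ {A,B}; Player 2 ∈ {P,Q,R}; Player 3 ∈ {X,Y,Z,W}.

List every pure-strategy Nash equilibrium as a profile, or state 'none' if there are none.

(A,P,X): not NE [P2→R gives 6>5; P3→W gives 7>2]
(A,P,Y): not NE [P2→R gives 5>2; P3→W gives 7>5]
(A,P,Z): not NE [P1→B gives 6>0; P2→R gives 9>3; P3→W gives 7>3]
(A,P,W): not NE [P2→R gives 6>5]
(A,Q,X): not NE [P1→B gives 9>3; P2→R gives 6>0]
(A,Q,Y): not NE [P2→R gives 5>4; P3→X gives 9>4]
(A,Q,Z): not NE [P2→R gives 9>5; P3→X gives 9>1]
(A,Q,W): not NE [P2→R gives 6>4; P3→X gives 9>5]
(A,R,X): not NE [P1→B gives 5>4; P3→Z gives 9>6]
(A,R,Y): NE
(A,R,Z): not NE [P1→B gives 6>5]
(A,R,W): not NE [P3→Z gives 9>2]
(B,P,X): not NE [P1→A gives 4>0]
(B,P,Y): not NE [P1→A gives 7>6; P2→R gives 4>0; P3→X gives 9>7]
(B,P,Z): not NE [P2→Q gives 8>2; P3→X gives 9>4]
(B,P,W): not NE [P1→A gives 8>7; P2→Q gives 5>2; P3→X gives 9>1]
(B,Q,X): not NE [P2→P gives 9>2; P3→Y gives 2>0]
(B,Q,Y): not NE [P2→R gives 4>3]
(B,Q,Z): not NE [P1→A gives 8>6; P3→Y gives 2>0]
(B,Q,W): not NE [P1→A gives 6>4; P3→Y gives 2>1]
(B,R,X): not NE [P2→P gives 9>5; P3→W gives 9>7]
(B,R,Y): not NE [P1→A gives 11>9; P3→W gives 9>2]
(B,R,Z): not NE [P2→Q gives 8>2; P3→W gives 9>6]
(B,R,W): not NE [P1→A gives 8>4; P2→Q gives 5>2]

Nash profiles: (A,R,Y)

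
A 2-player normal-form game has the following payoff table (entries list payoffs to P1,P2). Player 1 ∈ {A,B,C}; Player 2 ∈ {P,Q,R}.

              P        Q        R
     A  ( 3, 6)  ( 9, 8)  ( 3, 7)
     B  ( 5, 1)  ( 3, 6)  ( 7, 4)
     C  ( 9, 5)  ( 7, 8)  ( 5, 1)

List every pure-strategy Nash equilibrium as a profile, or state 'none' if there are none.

(A,P): not NE [P1→C gives 9>3; P2→Q gives 8>6]
(A,Q): NE
(A,R): not NE [P1→B gives 7>3; P2→Q gives 8>7]
(B,P): not NE [P1→C gives 9>5; P2→Q gives 6>1]
(B,Q): not NE [P1→A gives 9>3]
(B,R): not NE [P2→Q gives 6>4]
(C,P): not NE [P2→Q gives 8>5]
(C,Q): not NE [P1→A gives 9>7]
(C,R): not NE [P1→B gives 7>5; P2→Q gives 8>1]

Nash profiles: (A,Q)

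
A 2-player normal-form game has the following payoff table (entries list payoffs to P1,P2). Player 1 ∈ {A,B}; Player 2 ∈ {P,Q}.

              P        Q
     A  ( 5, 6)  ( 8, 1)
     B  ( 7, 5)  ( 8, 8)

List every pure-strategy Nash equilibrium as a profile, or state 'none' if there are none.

NE set: (B,Q)

(A,P): not NE [P1→B gives 7>5]
(A,Q): not NE [P2→P gives 6>1]
(B,P): not NE [P2→Q gives 8>5]
(B,Q): NE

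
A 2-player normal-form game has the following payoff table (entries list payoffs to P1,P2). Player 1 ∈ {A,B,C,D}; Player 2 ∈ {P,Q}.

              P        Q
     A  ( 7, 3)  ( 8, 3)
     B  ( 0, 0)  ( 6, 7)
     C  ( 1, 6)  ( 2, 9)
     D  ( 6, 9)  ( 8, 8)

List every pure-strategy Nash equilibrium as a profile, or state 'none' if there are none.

(A,P): NE
(A,Q): NE
(B,P): not NE [P1→A gives 7>0; P2→Q gives 7>0]
(B,Q): not NE [P1→D gives 8>6]
(C,P): not NE [P1→A gives 7>1; P2→Q gives 9>6]
(C,Q): not NE [P1→D gives 8>2]
(D,P): not NE [P1→A gives 7>6]
(D,Q): not NE [P2→P gives 9>8]

Nash profiles: (A,P), (A,Q)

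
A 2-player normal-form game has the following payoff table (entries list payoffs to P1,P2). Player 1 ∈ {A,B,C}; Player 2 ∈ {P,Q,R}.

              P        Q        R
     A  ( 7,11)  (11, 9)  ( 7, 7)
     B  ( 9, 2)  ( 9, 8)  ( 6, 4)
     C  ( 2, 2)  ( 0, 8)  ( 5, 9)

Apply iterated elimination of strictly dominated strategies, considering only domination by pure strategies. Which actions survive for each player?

P1 drop C (A beats it: P:7>2 Q:11>0 R:7>5)
P2 drop R (Q beats it: A:9>7 B:8>4)
P1→{A,B} P2→{P,Q}

Remaining: P1:{A,B} P2:{P,Q}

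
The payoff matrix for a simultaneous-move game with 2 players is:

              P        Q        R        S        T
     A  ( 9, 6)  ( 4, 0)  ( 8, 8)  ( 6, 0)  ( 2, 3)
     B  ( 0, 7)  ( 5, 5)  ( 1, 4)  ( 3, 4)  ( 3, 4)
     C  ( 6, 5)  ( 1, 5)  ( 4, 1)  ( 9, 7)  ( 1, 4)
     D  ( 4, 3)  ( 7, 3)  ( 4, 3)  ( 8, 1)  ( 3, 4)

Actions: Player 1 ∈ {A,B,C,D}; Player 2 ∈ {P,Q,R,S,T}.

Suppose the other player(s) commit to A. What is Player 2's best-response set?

u_2(P vs A) = 6
u_2(Q vs A) = 0
u_2(R vs A) = 8
u_2(S vs A) = 0
u_2(T vs A) = 3
max payoff 8 at {R}

argmax u_2 = {R}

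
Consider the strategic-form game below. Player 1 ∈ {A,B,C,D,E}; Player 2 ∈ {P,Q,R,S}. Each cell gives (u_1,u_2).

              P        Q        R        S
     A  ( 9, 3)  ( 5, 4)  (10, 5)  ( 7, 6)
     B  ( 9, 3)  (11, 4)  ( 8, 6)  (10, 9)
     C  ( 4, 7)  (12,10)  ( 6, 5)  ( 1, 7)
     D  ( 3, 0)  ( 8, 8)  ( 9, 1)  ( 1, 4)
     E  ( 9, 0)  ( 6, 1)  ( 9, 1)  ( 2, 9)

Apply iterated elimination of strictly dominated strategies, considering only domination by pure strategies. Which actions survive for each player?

Remaining: P1:{B,C} P2:{Q,S}

P2 drop P (Q beats it: A:4>3 B:4>3 C:10>7 D:8>0 E:1>0)
P2 drop R (S beats it: A:6>5 B:9>6 C:7>5 D:4>1 E:9>1)
P1 drop A (B beats it: Q:11>5 S:10>7)
P1 drop D (B beats it: Q:11>8 S:10>1)
P1 drop E (B beats it: Q:11>6 S:10>2)
P1→{B,C} P2→{Q,S}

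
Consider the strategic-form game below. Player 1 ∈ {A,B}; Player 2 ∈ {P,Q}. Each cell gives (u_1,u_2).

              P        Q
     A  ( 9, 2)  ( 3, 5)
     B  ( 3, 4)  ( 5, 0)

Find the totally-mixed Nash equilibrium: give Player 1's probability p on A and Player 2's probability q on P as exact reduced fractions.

P1 indiff ⇒ q·9+(1-q)·3 = q·3+(1-q)·5 ⇒ q(6) = (1-q)(2) ⇒ q = 1/4
P2 indiff ⇒ p·2+(1-p)·4 = p·5+(1-p)·0 ⇒ p(-3) = (1-p)(-4) ⇒ p = 4/7

P1 mixes 4/7 on A; P2 mixes 1/4 on P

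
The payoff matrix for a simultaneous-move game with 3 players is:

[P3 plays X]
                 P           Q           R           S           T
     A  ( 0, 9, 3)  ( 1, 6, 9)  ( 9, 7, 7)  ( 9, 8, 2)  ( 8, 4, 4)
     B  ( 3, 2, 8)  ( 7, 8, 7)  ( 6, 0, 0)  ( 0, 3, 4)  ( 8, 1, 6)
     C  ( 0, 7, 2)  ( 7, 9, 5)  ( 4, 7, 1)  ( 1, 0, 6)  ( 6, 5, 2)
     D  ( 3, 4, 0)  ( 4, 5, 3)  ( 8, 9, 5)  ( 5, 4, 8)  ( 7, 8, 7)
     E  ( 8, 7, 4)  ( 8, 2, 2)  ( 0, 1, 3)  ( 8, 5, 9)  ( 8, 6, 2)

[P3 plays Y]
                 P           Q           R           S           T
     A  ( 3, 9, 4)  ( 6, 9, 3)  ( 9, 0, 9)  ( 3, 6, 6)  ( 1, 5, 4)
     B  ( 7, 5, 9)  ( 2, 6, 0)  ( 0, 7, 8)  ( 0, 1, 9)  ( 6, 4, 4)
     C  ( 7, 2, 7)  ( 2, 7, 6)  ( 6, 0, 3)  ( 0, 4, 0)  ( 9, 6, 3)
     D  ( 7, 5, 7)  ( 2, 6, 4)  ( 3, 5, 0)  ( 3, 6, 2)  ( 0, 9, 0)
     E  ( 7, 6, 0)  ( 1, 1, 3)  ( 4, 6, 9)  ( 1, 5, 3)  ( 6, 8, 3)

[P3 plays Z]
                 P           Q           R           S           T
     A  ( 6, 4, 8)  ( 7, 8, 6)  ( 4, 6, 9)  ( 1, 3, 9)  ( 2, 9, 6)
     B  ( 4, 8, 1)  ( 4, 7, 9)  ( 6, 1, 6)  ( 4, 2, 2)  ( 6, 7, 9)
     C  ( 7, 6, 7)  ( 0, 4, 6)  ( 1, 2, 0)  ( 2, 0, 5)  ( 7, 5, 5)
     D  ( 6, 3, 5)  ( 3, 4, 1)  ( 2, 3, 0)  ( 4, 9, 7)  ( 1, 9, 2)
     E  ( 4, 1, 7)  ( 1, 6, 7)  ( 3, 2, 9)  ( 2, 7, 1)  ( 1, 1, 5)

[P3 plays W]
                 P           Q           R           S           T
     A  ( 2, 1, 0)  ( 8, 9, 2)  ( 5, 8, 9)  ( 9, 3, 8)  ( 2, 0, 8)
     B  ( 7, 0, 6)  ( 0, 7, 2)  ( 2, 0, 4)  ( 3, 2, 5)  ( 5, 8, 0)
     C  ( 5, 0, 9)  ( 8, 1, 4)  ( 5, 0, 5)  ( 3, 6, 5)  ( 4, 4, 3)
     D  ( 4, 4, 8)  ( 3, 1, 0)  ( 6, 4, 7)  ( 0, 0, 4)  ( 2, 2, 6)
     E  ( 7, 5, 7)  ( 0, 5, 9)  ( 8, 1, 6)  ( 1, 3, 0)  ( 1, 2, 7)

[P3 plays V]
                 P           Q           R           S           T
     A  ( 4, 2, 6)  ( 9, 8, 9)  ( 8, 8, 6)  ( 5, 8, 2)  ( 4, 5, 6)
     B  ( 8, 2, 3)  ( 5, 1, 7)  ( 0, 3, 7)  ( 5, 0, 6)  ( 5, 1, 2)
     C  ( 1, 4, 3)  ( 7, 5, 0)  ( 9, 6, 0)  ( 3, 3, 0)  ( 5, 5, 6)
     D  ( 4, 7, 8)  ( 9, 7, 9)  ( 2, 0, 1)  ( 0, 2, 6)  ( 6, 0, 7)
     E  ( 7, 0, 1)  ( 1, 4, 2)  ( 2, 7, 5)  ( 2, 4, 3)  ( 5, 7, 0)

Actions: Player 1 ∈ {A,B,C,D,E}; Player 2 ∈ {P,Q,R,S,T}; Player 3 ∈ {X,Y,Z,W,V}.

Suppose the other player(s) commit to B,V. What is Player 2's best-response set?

BR_2 = {R}

u_2(P vs B,V) = 2
u_2(Q vs B,V) = 1
u_2(R vs B,V) = 3
u_2(S vs B,V) = 0
u_2(T vs B,V) = 1
max payoff 3 at {R}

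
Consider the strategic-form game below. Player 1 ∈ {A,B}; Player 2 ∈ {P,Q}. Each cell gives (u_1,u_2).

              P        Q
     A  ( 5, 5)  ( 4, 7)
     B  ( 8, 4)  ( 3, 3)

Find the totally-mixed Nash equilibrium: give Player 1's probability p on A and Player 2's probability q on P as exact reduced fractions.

P1 mixes 1/3 on A; P2 mixes 1/4 on P

P1 indiff ⇒ q·5+(1-q)·4 = q·8+(1-q)·3 ⇒ q(-3) = (1-q)(-1) ⇒ q = 1/4
P2 indiff ⇒ p·5+(1-p)·4 = p·7+(1-p)·3 ⇒ p(-2) = (1-p)(-1) ⇒ p = 1/3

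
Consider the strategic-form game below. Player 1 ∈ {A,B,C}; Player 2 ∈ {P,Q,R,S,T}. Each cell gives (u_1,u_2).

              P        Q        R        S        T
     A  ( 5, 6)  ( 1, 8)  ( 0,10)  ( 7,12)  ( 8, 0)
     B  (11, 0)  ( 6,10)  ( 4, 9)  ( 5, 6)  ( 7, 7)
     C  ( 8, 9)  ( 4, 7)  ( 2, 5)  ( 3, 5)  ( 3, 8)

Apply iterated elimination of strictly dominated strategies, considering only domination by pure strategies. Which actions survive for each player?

P1 drop C (B beats it: P:11>8 Q:6>4 R:4>2 S:5>3 T:7>3)
P2 drop P (Q beats it: A:8>6 B:10>0)
P2 drop T (Q beats it: A:8>0 B:10>7)
P1→{A,B} P2→{Q,R,S}

Survivors P1:{A,B} P2:{Q,R,S}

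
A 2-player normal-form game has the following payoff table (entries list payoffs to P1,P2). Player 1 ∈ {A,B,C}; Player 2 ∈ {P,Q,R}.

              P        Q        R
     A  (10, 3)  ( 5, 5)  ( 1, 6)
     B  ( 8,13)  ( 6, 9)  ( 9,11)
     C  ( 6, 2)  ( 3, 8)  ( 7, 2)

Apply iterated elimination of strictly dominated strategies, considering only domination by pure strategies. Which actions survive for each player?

Remaining: P1:{A,B} P2:{P,R}

P1 drop C (B beats it: P:8>6 Q:6>3 R:9>7)
P2 drop Q (R beats it: A:6>5 B:11>9)
P1→{A,B} P2→{P,R}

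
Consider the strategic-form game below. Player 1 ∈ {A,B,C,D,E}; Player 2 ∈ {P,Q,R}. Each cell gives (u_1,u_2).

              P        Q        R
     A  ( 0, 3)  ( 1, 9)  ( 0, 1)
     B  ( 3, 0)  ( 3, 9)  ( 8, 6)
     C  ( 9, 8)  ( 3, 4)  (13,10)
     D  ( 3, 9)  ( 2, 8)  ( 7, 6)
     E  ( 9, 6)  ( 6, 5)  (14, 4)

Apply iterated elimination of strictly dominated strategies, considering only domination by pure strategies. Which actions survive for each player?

P1 drop A (B beats it: P:3>0 Q:3>1 R:8>0)
P1 drop B (E beats it: P:9>3 Q:6>3 R:14>8)
P1 drop D (C beats it: P:9>3 Q:3>2 R:13>7)
P2 drop Q (P beats it: C:8>4 E:6>5)
P1→{C,E} P2→{P,R}

Remaining: P1:{C,E} P2:{P,R}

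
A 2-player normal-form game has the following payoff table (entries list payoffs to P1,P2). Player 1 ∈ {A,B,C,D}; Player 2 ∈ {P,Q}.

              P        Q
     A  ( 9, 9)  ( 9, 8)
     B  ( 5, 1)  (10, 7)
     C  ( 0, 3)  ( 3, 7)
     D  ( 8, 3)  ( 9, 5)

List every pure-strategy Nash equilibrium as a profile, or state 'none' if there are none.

PSNE = {(A,P), (B,Q)}

(A,P): NE
(A,Q): not NE [P1→B gives 10>9; P2→P gives 9>8]
(B,P): not NE [P1→A gives 9>5; P2→Q gives 7>1]
(B,Q): NE
(C,P): not NE [P1→A gives 9>0; P2→Q gives 7>3]
(C,Q): not NE [P1→B gives 10>3]
(D,P): not NE [P1→A gives 9>8; P2→Q gives 5>3]
(D,Q): not NE [P1→B gives 10>9]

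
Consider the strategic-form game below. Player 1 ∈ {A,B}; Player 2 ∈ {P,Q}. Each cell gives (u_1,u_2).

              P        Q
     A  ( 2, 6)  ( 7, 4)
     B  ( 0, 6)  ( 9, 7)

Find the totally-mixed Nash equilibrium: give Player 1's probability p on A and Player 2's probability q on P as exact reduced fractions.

(p,q) = (1/3, 1/2)

P1 indiff ⇒ q·2+(1-q)·7 = q·0+(1-q)·9 ⇒ q(2) = (1-q)(2) ⇒ q = 1/2
P2 indiff ⇒ p·6+(1-p)·6 = p·4+(1-p)·7 ⇒ p(2) = (1-p)(1) ⇒ p = 1/3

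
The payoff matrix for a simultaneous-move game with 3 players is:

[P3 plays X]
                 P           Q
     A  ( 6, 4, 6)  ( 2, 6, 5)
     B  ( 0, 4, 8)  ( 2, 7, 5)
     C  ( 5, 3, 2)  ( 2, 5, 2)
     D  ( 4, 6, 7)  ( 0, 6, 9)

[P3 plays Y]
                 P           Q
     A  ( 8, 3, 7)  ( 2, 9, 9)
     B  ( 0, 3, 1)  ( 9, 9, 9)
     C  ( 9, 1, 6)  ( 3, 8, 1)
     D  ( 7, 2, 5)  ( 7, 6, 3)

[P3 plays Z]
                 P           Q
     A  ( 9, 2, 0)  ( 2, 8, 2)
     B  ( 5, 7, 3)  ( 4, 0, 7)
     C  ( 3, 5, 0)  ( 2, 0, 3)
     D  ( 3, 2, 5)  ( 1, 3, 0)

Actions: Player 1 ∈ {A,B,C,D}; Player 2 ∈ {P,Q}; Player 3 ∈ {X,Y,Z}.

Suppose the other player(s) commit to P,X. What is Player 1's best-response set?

u_1(A vs P,X) = 6
u_1(B vs P,X) = 0
u_1(C vs P,X) = 5
u_1(D vs P,X) = 4
max payoff 6 at {A}

argmax u_1 = {A}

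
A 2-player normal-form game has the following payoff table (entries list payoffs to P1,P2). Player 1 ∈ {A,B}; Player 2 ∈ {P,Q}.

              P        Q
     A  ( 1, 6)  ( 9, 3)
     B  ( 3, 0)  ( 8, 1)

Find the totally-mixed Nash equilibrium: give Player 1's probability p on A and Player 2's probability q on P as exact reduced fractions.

P1 mixes 1/4 on A; P2 mixes 1/3 on P

P1 indiff ⇒ q·1+(1-q)·9 = q·3+(1-q)·8 ⇒ q(-2) = (1-q)(-1) ⇒ q = 1/3
P2 indiff ⇒ p·6+(1-p)·0 = p·3+(1-p)·1 ⇒ p(3) = (1-p)(1) ⇒ p = 1/4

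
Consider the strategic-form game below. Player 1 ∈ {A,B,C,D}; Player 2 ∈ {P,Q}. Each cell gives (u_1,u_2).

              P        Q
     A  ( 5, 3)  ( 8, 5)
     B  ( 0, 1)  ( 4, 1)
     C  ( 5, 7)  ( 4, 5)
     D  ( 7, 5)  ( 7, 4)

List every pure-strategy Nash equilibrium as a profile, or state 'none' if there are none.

Nash profiles: (A,Q), (D,P)

(A,P): not NE [P1→D gives 7>5; P2→Q gives 5>3]
(A,Q): NE
(B,P): not NE [P1→D gives 7>0]
(B,Q): not NE [P1→A gives 8>4]
(C,P): not NE [P1→D gives 7>5]
(C,Q): not NE [P1→A gives 8>4; P2→P gives 7>5]
(D,P): NE
(D,Q): not NE [P1→A gives 8>7; P2→P gives 5>4]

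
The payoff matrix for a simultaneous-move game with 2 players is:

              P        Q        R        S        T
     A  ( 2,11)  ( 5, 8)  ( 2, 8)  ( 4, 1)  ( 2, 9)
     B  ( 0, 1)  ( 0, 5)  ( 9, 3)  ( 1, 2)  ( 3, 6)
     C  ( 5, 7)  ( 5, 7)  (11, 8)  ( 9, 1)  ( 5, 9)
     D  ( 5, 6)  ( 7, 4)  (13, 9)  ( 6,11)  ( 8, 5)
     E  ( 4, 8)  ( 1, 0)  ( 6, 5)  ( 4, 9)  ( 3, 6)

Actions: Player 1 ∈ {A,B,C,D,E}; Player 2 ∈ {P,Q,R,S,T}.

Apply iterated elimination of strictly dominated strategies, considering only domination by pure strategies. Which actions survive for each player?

IESDS → P1:{C,D} P2:{R,S,T}

P1 drop A (D beats it: P:5>2 Q:7>5 R:13>2 S:6>4 T:8>2)
P1 drop B (C beats it: P:5>0 Q:5>0 R:11>9 S:9>1 T:5>3)
P1 drop E (C beats it: P:5>4 Q:5>1 R:11>6 S:9>4 T:5>3)
P2 drop P (R beats it: C:8>7 D:9>6)
P2 drop Q (R beats it: C:8>7 D:9>4)
P1→{C,D} P2→{R,S,T}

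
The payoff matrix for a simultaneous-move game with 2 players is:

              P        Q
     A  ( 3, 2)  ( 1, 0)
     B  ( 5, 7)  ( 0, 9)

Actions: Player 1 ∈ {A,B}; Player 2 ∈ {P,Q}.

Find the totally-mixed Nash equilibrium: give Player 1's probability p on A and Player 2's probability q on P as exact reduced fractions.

p=1/2, q=1/3

P1 indiff ⇒ q·3+(1-q)·1 = q·5+(1-q)·0 ⇒ q(-2) = (1-q)(-1) ⇒ q = 1/3
P2 indiff ⇒ p·2+(1-p)·7 = p·0+(1-p)·9 ⇒ p(2) = (1-p)(2) ⇒ p = 1/2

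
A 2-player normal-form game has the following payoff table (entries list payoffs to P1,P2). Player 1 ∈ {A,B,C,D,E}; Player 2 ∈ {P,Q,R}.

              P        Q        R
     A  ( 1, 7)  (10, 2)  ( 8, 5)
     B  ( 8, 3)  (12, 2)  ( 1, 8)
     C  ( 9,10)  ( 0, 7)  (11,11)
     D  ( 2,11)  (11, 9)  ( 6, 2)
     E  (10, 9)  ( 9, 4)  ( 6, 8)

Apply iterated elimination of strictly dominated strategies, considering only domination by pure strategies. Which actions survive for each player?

Survivors P1:{C,E} P2:{P,R}

P2 drop Q (P beats it: A:7>2 B:3>2 C:10>7 D:11>9 E:9>4)
P1 drop A (C beats it: P:9>1 R:11>8)
P1 drop B (C beats it: P:9>8 R:11>1)
P1 drop D (C beats it: P:9>2 R:11>6)
P1→{C,E} P2→{P,R}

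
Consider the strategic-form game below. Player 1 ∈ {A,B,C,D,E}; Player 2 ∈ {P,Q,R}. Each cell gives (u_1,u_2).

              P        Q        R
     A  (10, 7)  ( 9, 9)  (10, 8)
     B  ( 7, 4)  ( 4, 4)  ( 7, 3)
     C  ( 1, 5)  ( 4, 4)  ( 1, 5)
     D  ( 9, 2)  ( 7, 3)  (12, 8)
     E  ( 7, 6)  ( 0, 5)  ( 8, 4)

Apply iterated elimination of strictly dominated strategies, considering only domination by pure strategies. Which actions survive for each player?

P1 drop B (A beats it: P:10>7 Q:9>4 R:10>7)
P1 drop C (A beats it: P:10>1 Q:9>4 R:10>1)
P1 drop E (A beats it: P:10>7 Q:9>0 R:10>8)
P2 drop P (Q beats it: A:9>7 D:3>2)
P1→{A,D} P2→{Q,R}

IESDS → P1:{A,D} P2:{Q,R}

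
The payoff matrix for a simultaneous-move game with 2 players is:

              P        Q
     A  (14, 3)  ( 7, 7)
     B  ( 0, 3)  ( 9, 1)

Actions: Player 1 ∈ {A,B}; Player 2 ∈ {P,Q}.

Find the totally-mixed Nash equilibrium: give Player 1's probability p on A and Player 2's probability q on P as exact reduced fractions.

P1 indiff ⇒ q·14+(1-q)·7 = q·0+(1-q)·9 ⇒ q(14) = (1-q)(2) ⇒ q = 1/8
P2 indiff ⇒ p·3+(1-p)·3 = p·7+(1-p)·1 ⇒ p(-4) = (1-p)(-2) ⇒ p = 1/3

(p,q) = (1/3, 1/8)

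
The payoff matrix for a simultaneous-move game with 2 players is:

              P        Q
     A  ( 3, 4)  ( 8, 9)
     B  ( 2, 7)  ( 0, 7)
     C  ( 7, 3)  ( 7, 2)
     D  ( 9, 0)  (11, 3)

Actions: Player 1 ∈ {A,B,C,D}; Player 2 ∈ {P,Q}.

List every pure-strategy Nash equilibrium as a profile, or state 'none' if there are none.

Nash profiles: (D,Q)

(A,P): not NE [P1→D gives 9>3; P2→Q gives 9>4]
(A,Q): not NE [P1→D gives 11>8]
(B,P): not NE [P1→D gives 9>2]
(B,Q): not NE [P1→D gives 11>0]
(C,P): not NE [P1→D gives 9>7]
(C,Q): not NE [P1→D gives 11>7; P2→P gives 3>2]
(D,P): not NE [P2→Q gives 3>0]
(D,Q): NE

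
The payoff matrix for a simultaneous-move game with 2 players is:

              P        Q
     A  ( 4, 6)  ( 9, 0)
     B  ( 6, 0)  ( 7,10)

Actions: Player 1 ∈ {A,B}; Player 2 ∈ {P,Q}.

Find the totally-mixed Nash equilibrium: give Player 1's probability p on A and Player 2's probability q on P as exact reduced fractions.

P1 indiff ⇒ q·4+(1-q)·9 = q·6+(1-q)·7 ⇒ q(-2) = (1-q)(-2) ⇒ q = 1/2
P2 indiff ⇒ p·6+(1-p)·0 = p·0+(1-p)·10 ⇒ p(6) = (1-p)(10) ⇒ p = 5/8

p=5/8, q=1/2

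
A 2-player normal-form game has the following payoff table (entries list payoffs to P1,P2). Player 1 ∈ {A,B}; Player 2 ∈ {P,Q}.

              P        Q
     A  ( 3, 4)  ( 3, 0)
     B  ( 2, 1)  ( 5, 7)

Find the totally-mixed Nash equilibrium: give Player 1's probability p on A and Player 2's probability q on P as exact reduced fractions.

P1 mixes 3/5 on A; P2 mixes 2/3 on P

P1 indiff ⇒ q·3+(1-q)·3 = q·2+(1-q)·5 ⇒ q(1) = (1-q)(2) ⇒ q = 2/3
P2 indiff ⇒ p·4+(1-p)·1 = p·0+(1-p)·7 ⇒ p(4) = (1-p)(6) ⇒ p = 3/5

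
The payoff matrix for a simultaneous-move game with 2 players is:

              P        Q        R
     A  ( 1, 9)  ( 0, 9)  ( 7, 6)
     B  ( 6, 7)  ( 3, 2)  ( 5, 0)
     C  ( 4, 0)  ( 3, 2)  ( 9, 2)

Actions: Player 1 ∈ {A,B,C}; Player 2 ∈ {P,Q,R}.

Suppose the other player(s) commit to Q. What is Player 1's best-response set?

u_1(A vs Q) = 0
u_1(B vs Q) = 3
u_1(C vs Q) = 3
max payoff 3 at {B,C}

argmax u_1 = {B,C}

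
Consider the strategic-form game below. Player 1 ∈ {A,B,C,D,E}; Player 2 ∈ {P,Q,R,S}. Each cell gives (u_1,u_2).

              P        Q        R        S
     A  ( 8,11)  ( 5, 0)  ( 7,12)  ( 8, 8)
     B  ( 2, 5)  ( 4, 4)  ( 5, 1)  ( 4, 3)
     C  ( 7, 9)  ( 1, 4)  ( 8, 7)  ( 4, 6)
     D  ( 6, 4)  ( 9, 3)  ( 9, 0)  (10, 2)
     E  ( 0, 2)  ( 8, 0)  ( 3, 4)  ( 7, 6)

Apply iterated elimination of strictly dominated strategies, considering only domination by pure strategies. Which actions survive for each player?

P1 drop B (A beats it: P:8>2 Q:5>4 R:7>5 S:8>4)
P1 drop E (D beats it: P:6>0 Q:9>8 R:9>3 S:10>7)
P2 drop Q (P beats it: A:11>0 C:9>4 D:4>3)
P2 drop S (P beats it: A:11>8 C:9>6 D:4>2)
P1→{A,C,D} P2→{P,R}

Remaining: P1:{A,C,D} P2:{P,R}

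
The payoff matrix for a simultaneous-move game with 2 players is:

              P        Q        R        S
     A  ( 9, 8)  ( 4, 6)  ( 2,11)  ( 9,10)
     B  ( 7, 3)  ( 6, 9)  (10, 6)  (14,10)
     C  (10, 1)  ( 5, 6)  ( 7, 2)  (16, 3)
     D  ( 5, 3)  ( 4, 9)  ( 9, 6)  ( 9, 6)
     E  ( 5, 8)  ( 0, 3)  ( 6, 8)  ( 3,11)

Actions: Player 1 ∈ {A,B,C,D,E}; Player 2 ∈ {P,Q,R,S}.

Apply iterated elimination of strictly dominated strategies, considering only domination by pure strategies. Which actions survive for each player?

Remaining: P1:{B,C} P2:{Q,S}

P1 drop A (C beats it: P:10>9 Q:5>4 R:7>2 S:16>9)
P1 drop D (B beats it: P:7>5 Q:6>4 R:10>9 S:14>9)
P1 drop E (B beats it: P:7>5 Q:6>0 R:10>6 S:14>3)
P2 drop P (Q beats it: B:9>3 C:6>1)
P2 drop R (Q beats it: B:9>6 C:6>2)
P1→{B,C} P2→{Q,S}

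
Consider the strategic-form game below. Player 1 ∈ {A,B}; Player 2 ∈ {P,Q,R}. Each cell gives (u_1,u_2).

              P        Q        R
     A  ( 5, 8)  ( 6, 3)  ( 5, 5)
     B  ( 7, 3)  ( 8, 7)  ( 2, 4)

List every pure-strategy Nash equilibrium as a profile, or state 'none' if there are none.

(A,P): not NE [P1→B gives 7>5]
(A,Q): not NE [P1→B gives 8>6; P2→P gives 8>3]
(A,R): not NE [P2→P gives 8>5]
(B,P): not NE [P2→Q gives 7>3]
(B,Q): NE
(B,R): not NE [P1→A gives 5>2; P2→Q gives 7>4]

PSNE = {(B,Q)}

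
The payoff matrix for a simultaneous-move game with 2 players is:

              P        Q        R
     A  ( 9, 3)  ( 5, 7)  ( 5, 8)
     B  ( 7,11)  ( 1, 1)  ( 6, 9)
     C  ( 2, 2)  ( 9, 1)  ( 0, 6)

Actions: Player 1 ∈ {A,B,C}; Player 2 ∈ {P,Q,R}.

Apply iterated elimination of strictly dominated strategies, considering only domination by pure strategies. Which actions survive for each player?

P2 drop Q (R beats it: A:8>7 B:9>1 C:6>1)
P1 drop C (A beats it: P:9>2 R:5>0)
P1→{A,B} P2→{P,R}

IESDS → P1:{A,B} P2:{P,R}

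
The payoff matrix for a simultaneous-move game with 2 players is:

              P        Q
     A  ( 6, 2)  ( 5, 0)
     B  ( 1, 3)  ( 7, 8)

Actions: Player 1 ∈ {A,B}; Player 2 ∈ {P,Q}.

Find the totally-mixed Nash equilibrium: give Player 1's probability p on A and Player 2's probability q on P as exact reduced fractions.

P1 indiff ⇒ q·6+(1-q)·5 = q·1+(1-q)·7 ⇒ q(5) = (1-q)(2) ⇒ q = 2/7
P2 indiff ⇒ p·2+(1-p)·3 = p·0+(1-p)·8 ⇒ p(2) = (1-p)(5) ⇒ p = 5/7

(p,q) = (5/7, 2/7)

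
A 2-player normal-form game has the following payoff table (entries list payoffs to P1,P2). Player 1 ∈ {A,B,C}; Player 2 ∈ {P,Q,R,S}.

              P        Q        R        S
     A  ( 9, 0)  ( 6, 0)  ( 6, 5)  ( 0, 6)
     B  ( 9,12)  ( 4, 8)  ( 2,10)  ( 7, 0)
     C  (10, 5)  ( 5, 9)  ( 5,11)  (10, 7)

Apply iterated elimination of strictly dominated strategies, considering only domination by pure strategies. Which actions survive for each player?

P1 drop B (C beats it: P:10>9 Q:5>4 R:5>2 S:10>7)
P2 drop P (R beats it: A:5>0 C:11>5)
P2 drop Q (R beats it: A:5>0 C:11>9)
P1→{A,C} P2→{R,S}

IESDS → P1:{A,C} P2:{R,S}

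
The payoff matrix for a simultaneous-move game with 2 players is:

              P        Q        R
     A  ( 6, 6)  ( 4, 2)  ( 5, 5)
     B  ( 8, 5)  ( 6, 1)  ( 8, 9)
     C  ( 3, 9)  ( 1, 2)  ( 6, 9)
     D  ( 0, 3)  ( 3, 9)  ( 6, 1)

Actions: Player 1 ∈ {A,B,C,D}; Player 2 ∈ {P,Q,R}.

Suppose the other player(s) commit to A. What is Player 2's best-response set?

u_2(P vs A) = 6
u_2(Q vs A) = 2
u_2(R vs A) = 5
max payoff 6 at {P}

BR_2 = {P}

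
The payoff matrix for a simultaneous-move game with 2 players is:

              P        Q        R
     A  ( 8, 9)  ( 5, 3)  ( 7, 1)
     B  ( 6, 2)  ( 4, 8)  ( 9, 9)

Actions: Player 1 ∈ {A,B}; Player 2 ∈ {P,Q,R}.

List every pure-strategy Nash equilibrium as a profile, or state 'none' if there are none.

(A,P): NE
(A,Q): not NE [P2→P gives 9>3]
(A,R): not NE [P1→B gives 9>7; P2→P gives 9>1]
(B,P): not NE [P1→A gives 8>6; P2→R gives 9>2]
(B,Q): not NE [P1→A gives 5>4; P2→R gives 9>8]
(B,R): NE

PSNE = {(A,P), (B,R)}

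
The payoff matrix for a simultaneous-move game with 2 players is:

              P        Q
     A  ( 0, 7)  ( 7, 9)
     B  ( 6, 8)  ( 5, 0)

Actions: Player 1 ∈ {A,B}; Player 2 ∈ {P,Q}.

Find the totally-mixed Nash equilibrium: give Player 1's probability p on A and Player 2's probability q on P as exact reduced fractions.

P1 indiff ⇒ q·0+(1-q)·7 = q·6+(1-q)·5 ⇒ q(-6) = (1-q)(-2) ⇒ q = 1/4
P2 indiff ⇒ p·7+(1-p)·8 = p·9+(1-p)·0 ⇒ p(-2) = (1-p)(-8) ⇒ p = 4/5

(p,q) = (4/5, 1/4)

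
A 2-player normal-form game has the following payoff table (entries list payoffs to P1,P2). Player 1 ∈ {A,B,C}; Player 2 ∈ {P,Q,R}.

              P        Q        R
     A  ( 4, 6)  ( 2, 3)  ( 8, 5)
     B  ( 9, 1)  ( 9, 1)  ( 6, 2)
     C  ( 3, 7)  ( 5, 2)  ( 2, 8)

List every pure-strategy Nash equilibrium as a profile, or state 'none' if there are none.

(A,P): not NE [P1→B gives 9>4]
(A,Q): not NE [P1→B gives 9>2; P2→P gives 6>3]
(A,R): not NE [P2→P gives 6>5]
(B,P): not NE [P2→R gives 2>1]
(B,Q): not NE [P2→R gives 2>1]
(B,R): not NE [P1→A gives 8>6]
(C,P): not NE [P1→B gives 9>3; P2→R gives 8>7]
(C,Q): not NE [P1→B gives 9>5; P2→R gives 8>2]
(C,R): not NE [P1→A gives 8>2]

PSNE: ∅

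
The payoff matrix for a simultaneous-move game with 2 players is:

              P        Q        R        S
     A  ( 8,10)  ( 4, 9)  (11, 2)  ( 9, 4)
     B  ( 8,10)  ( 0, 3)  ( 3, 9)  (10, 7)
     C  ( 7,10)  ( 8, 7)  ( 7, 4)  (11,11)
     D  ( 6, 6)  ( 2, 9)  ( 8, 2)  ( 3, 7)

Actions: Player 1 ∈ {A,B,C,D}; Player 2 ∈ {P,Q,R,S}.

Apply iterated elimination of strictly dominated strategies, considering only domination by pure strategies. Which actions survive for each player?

Survivors P1:{A,B,C} P2:{P,S}

P1 drop D (A beats it: P:8>6 Q:4>2 R:11>8 S:9>3)
P2 drop Q (P beats it: A:10>9 B:10>3 C:10>7)
P2 drop R (P beats it: A:10>2 B:10>9 C:10>4)
P1→{A,B,C} P2→{P,S}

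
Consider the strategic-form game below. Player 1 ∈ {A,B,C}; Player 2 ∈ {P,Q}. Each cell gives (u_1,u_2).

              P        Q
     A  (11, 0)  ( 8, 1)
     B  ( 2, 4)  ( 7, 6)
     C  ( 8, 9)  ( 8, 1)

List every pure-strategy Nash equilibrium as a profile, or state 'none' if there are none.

PSNE = {(A,Q)}

(A,P): not NE [P2→Q gives 1>0]
(A,Q): NE
(B,P): not NE [P1→A gives 11>2; P2→Q gives 6>4]
(B,Q): not NE [P1→C gives 8>7]
(C,P): not NE [P1→A gives 11>8]
(C,Q): not NE [P2→P gives 9>1]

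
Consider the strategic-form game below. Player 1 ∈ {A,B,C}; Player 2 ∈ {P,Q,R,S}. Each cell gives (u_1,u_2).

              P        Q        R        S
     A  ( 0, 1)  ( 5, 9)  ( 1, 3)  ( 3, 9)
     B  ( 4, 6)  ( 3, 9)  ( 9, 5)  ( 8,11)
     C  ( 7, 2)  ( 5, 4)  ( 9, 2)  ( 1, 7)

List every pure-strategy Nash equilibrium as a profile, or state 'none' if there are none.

PSNE = {(A,Q), (B,S)}

(A,P): not NE [P1→C gives 7>0; P2→S gives 9>1]
(A,Q): NE
(A,R): not NE [P1→C gives 9>1; P2→S gives 9>3]
(A,S): not NE [P1→B gives 8>3]
(B,P): not NE [P1→C gives 7>4; P2→S gives 11>6]
(B,Q): not NE [P1→C gives 5>3; P2→S gives 11>9]
(B,R): not NE [P2→S gives 11>5]
(B,S): NE
(C,P): not NE [P2→S gives 7>2]
(C,Q): not NE [P2→S gives 7>4]
(C,R): not NE [P2→S gives 7>2]
(C,S): not NE [P1→B gives 8>1]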